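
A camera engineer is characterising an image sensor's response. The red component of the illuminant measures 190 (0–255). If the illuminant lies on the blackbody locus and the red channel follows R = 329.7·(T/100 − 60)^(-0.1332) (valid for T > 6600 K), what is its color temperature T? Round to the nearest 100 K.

12300 K

(t − 60)^(-0.1332) = 190/329.7 = 0.57628.
t − 60 = 0.57628^(1/-0.1332) = 0.57628^(-7.508) = 62.667, so t = 122.667.
T = 100·t = 12267 K → 12300 K to the nearest 100 K.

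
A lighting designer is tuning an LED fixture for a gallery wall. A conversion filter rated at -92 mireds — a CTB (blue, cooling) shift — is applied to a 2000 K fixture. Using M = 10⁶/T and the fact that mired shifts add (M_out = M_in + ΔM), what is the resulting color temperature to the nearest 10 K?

2450 K

M_in = 10⁶/2000 = 500.00 mireds.
M_out = 500.00 + (-92) = 408.00 mireds.
T_out = 10⁶/408.00 = 2451.0 K → 2450 K.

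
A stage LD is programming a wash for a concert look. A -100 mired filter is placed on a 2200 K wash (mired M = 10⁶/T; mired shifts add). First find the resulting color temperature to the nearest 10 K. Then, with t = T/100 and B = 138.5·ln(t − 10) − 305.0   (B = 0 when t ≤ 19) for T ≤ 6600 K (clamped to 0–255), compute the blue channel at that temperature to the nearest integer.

M_in = 10⁶/2200 = 454.55; M_out = 454.55 + (-100) = 354.55.
T_out = 10⁶/354.55 = 2820.5 K → 2820 K; t = 28.2.
B = 138.5·ln(28.2 − 10) − 305.0 = 138.5·ln 18.2 − 305.0 = 138.5·2.9014 − 305.0 = 96.847.
Rounded: 97.

97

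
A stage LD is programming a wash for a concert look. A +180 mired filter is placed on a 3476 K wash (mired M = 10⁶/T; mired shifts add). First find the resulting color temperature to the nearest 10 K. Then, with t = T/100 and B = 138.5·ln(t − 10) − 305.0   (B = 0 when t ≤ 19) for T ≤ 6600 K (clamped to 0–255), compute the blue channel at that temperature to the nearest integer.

32

M_in = 10⁶/3476 = 287.69; M_out = 287.69 + (+180) = 467.69.
T_out = 10⁶/467.69 = 2138.2 K → 2140 K; t = 21.4.
B = 138.5·ln(21.4 − 10) − 305.0 = 138.5·ln 11.4 − 305.0 = 138.5·2.4336 − 305.0 = 32.055.
Rounded: 32.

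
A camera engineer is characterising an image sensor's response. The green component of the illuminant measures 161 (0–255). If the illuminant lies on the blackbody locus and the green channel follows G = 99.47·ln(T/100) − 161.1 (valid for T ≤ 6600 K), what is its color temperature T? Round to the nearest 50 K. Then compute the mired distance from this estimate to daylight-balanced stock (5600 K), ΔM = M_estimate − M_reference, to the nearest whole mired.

+214 mireds

ln t = (161 + 161.1) / 99.47 = 3.2382.
t = e^3.2382 = 25.487.
T = 100·t = 2549 K → 2550 K to the nearest 50 K.
M_estimate = 10⁶/2550 = 392.16; M_reference = 10⁶/5600 = 178.57.
ΔM = 392.16 − 178.57 = 213.59 → +214 mireds.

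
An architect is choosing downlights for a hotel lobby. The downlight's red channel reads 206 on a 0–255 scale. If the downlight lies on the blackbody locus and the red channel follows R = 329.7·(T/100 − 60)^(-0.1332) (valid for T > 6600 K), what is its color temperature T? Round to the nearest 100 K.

(t − 60)^(-0.1332) = 206/329.7 = 0.62481.
t − 60 = 0.62481^(1/-0.1332) = 0.62481^(-7.508) = 34.152, so t = 94.152.
T = 100·t = 9415 K → 9400 K to the nearest 100 K.

9400 K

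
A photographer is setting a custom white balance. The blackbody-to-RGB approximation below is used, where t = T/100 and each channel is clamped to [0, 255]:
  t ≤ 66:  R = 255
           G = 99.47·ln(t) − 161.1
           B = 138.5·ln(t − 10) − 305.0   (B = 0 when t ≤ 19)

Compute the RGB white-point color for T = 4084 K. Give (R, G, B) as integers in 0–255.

(255, 208, 170)

t = 4084/100 = 40.84; the t ≤ 66 branch applies.
R = 255 by definition for t ≤ 66.
G = 99.47·ln 40.84 − 161.1 = 99.47·3.7097 − 161.1 = 207.900.
B = 138.5·ln(40.84 − 10) − 305.0 = 138.5·ln 30.84 − 305.0 = 138.5·3.4288 − 305.0 = 169.891.
Rounded: (255, 208, 170).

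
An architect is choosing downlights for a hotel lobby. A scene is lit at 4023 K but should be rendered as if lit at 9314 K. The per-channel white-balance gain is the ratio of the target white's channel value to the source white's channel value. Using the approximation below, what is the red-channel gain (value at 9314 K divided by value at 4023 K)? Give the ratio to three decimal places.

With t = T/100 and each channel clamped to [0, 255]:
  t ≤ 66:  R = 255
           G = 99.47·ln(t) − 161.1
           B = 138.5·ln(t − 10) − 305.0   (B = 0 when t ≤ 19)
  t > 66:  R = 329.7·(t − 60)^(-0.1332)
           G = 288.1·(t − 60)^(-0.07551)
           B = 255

At 4023 K (t = 40.23):
  R = 255 by definition for t ≤ 66.
At 9314 K (t = 93.14):
  R = 329.7·(93.14 − 60)^(-0.1332) = 329.7·33.14^(-0.1332) = 329.7·0.62732 = 206.827.
Gain = 206.827 / 255.000 = 0.8111 → 0.811.

0.811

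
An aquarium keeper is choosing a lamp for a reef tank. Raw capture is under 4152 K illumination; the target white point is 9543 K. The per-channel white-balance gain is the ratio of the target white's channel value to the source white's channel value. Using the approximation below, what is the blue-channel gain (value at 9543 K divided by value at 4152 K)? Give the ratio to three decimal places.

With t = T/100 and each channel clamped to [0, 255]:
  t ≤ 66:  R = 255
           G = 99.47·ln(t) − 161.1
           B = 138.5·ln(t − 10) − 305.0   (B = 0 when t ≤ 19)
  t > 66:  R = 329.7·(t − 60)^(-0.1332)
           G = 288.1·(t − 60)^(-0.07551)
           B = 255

At 4152 K (t = 41.52):
  B = 138.5·ln(41.52 − 10) − 305.0 = 138.5·ln 31.52 − 305.0 = 138.5·3.4506 − 305.0 = 172.911.
At 9543 K (t = 95.43):
  B = 255 by definition for t > 66.
Gain = 255.000 / 172.911 = 1.4747 → 1.475.

1.475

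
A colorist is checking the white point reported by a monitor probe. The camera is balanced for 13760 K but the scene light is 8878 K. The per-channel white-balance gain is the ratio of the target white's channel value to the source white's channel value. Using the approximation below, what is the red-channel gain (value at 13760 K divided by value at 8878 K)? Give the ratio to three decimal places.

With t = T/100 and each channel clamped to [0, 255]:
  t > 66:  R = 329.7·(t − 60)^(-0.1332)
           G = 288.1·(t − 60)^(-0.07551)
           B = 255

At 8878 K (t = 88.78):
  R = 329.7·(88.78 − 60)^(-0.1332) = 329.7·28.78^(-0.1332) = 329.7·0.63922 = 210.750.
At 13760 K (t = 137.6):
  R = 329.7·(137.6 − 60)^(-0.1332) = 329.7·77.6^(-0.1332) = 329.7·0.56011 = 184.667.
Gain = 184.667 / 210.750 = 0.8762 → 0.876.

0.876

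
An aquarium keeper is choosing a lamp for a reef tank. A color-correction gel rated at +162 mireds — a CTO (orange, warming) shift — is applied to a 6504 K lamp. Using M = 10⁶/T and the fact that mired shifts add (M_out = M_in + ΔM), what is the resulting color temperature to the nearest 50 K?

3150 K

M_in = 10⁶/6504 = 153.75 mireds.
M_out = 153.75 + (+162) = 315.75 mireds.
T_out = 10⁶/315.75 = 3167.0 K → 3150 K.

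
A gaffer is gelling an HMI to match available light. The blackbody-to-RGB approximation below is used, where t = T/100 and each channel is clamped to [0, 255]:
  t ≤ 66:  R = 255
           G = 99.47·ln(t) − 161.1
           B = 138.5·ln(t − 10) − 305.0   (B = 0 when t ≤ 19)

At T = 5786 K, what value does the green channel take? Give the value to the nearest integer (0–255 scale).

243

t = 5786/100 = 57.86; the t ≤ 66 branch applies.
G = 99.47·ln 57.86 − 161.1 = 99.47·4.0580 − 161.1 = 242.552.
Rounded: 243.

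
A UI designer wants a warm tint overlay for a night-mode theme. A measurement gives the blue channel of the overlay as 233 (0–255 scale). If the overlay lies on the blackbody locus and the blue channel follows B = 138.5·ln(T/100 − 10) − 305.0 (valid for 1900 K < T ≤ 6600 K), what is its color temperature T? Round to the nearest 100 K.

5900 K

ln(t − 10) = (233 + 305.0) / 138.5 = 3.8845.
t − 10 = e^3.8845 = 48.641, so t = 58.641.
T = 100·t = 5864 K → 5900 K to the nearest 100 K.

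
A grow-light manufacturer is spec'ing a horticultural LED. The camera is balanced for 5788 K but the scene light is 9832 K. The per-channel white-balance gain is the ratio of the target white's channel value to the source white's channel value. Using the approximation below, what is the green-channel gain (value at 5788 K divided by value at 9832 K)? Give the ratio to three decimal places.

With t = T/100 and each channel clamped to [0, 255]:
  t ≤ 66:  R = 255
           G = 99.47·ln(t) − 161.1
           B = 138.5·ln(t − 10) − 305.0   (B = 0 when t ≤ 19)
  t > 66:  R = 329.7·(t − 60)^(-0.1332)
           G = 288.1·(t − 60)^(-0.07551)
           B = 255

1.109

At 9832 K (t = 98.32):
  G = 288.1·(98.32 − 60)^(-0.07551) = 288.1·38.32^(-0.07551) = 288.1·0.75934 = 218.765.
At 5788 K (t = 57.88):
  G = 99.47·ln 57.88 − 161.1 = 99.47·4.0584 − 161.1 = 242.586.
Gain = 242.586 / 218.765 = 1.1089 → 1.109.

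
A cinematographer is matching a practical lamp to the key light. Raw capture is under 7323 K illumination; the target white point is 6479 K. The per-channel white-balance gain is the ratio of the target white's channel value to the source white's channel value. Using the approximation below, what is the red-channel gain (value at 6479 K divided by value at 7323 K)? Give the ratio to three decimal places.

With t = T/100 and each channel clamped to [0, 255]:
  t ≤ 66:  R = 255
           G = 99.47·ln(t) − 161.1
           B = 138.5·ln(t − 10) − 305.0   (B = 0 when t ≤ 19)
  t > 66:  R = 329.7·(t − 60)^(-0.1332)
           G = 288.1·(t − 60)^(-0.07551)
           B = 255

1.091

At 7323 K (t = 73.23):
  R = 329.7·(73.23 − 60)^(-0.1332) = 329.7·13.23^(-0.1332) = 329.7·0.70894 = 233.737.
At 6479 K (t = 64.79):
  R = 255 by definition for t ≤ 66.
Gain = 255.000 / 233.737 = 1.0910 → 1.091.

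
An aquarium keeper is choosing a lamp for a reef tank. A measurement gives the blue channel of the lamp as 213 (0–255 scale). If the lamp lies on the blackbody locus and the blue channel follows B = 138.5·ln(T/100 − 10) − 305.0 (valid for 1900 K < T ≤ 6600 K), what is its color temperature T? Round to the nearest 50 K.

5200 K

ln(t − 10) = (213 + 305.0) / 138.5 = 3.7401.
t − 10 = e^3.7401 = 42.101, so t = 52.101.
T = 100·t = 5210 K → 5200 K to the nearest 50 K.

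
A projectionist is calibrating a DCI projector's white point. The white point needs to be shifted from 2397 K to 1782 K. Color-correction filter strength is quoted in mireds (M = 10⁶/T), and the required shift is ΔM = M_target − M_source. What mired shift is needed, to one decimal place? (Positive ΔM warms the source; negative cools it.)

+144.0 mireds

M_source = 10⁶/2397 = 417.188; M_target = 10⁶/1782 = 561.167.
ΔM = 561.167 − 417.188 = 143.979 → +144.0 mireds, a warming shift.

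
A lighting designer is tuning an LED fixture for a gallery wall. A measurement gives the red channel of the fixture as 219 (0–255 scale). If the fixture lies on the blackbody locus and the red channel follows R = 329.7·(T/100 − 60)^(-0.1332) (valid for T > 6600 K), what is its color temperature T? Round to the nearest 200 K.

(t − 60)^(-0.1332) = 219/329.7 = 0.66424.
t − 60 = 0.66424^(1/-0.1332) = 0.66424^(-7.508) = 21.572, so t = 81.572.
T = 100·t = 8157 K → 8200 K to the nearest 200 K.

8200 K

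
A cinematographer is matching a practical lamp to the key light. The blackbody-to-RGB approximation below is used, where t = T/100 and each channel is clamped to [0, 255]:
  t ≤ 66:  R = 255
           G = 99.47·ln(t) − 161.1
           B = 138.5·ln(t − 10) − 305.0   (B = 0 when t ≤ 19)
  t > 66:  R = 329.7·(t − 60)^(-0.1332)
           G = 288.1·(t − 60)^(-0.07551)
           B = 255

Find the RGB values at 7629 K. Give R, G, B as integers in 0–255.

t = 7629/100 = 76.29; the t > 66 branch applies.
R = 329.7·(76.29 − 60)^(-0.1332) = 329.7·16.29^(-0.1332) = 329.7·0.68956 = 227.348.
G = 288.1·(76.29 − 60)^(-0.07551) = 288.1·16.29^(-0.07551) = 288.1·0.81001 = 233.363.
B = 255 by definition for t > 66.
Rounded: (227, 233, 255).

R=227, G=233, B=255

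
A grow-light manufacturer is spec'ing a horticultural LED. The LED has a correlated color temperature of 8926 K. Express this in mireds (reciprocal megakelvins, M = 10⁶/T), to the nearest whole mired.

M = 10⁶ / 8926 = 112.032 → 112 mireds.

112 mireds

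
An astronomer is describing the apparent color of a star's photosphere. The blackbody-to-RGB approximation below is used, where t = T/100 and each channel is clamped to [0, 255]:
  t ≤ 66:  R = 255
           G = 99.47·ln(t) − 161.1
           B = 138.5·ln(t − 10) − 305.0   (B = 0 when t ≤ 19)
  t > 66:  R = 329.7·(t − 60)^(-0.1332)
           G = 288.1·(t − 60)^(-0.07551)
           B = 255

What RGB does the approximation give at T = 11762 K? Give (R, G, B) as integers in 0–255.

t = 11762/100 = 117.62; the t > 66 branch applies.
R = 329.7·(117.62 − 60)^(-0.1332) = 329.7·57.62^(-0.1332) = 329.7·0.58276 = 192.137.
G = 288.1·(117.62 − 60)^(-0.07551) = 288.1·57.62^(-0.07551) = 288.1·0.73631 = 212.130.
B = 255 by definition for t > 66.
Rounded: (192, 212, 255).

(192, 212, 255)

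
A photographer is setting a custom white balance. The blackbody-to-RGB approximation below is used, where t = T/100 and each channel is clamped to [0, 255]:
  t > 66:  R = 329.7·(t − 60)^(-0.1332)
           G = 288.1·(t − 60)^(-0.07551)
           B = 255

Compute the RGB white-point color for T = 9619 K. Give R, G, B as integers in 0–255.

t = 9619/100 = 96.19; the t > 66 branch applies.
R = 329.7·(96.19 − 60)^(-0.1332) = 329.7·36.19^(-0.1332) = 329.7·0.62001 = 204.416.
G = 288.1·(96.19 − 60)^(-0.07551) = 288.1·36.19^(-0.07551) = 288.1·0.76262 = 219.712.
B = 255 by definition for t > 66.
Rounded: (204, 220, 255).

R=204, G=220, B=255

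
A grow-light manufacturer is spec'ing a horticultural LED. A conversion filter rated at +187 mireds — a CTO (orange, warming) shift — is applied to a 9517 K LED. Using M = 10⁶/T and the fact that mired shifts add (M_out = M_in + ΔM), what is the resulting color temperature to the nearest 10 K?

3420 K

M_in = 10⁶/9517 = 105.08 mireds.
M_out = 105.08 + (+187) = 292.08 mireds.
T_out = 10⁶/292.08 = 3423.8 K → 3420 K.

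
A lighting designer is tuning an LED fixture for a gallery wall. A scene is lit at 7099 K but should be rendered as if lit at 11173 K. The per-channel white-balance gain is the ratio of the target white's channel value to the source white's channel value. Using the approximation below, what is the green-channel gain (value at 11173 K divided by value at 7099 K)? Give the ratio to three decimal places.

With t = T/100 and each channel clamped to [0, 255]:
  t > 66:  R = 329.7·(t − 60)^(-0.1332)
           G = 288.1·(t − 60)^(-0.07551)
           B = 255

At 7099 K (t = 70.99):
  G = 288.1·(70.99 − 60)^(-0.07551) = 288.1·10.99^(-0.07551) = 288.1·0.83444 = 240.402.
At 11173 K (t = 111.73):
  G = 288.1·(111.73 − 60)^(-0.07551) = 288.1·51.73^(-0.07551) = 288.1·0.74233 = 213.864.
Gain = 213.864 / 240.402 = 0.8896 → 0.890.

0.890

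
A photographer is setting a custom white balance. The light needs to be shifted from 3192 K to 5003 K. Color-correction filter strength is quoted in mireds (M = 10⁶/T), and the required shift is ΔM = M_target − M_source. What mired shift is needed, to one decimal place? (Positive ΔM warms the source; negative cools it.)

-113.4 mireds

M_source = 10⁶/3192 = 313.283; M_target = 10⁶/5003 = 199.880.
ΔM = 199.880 − 313.283 = -113.403 → -113.4 mireds, a cooling shift.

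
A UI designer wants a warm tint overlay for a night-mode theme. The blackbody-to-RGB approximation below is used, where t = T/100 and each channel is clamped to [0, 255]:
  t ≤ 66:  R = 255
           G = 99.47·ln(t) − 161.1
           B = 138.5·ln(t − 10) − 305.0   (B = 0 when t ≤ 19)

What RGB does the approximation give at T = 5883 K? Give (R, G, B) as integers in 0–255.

t = 5883/100 = 58.83; the t ≤ 66 branch applies.
R = 255 by definition for t ≤ 66.
G = 99.47·ln 58.83 − 161.1 = 99.47·4.0747 − 161.1 = 244.206.
B = 138.5·ln(58.83 − 10) − 305.0 = 138.5·ln 48.83 − 305.0 = 138.5·3.8883 − 305.0 = 233.536.
Rounded: (255, 244, 234).

(255, 244, 234)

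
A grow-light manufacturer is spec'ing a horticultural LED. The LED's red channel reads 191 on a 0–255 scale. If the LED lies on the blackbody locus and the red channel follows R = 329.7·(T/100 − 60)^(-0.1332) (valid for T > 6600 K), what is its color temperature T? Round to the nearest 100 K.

12000 K

(t − 60)^(-0.1332) = 191/329.7 = 0.57931.
t − 60 = 0.57931^(1/-0.1332) = 0.57931^(-7.508) = 60.245, so t = 120.245.
T = 100·t = 12025 K → 12000 K to the nearest 100 K.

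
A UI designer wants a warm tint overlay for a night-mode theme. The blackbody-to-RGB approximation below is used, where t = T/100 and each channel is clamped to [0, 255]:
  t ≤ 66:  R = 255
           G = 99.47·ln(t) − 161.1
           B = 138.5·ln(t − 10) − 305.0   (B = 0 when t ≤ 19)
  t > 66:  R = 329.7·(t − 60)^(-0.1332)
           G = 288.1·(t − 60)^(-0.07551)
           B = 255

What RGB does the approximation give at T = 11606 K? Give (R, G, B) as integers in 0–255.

t = 11606/100 = 116.06; the t > 66 branch applies.
R = 329.7·(116.06 − 60)^(-0.1332) = 329.7·56.06^(-0.1332) = 329.7·0.58490 = 192.841.
G = 288.1·(116.06 − 60)^(-0.07551) = 288.1·56.06^(-0.07551) = 288.1·0.73783 = 212.570.
B = 255 by definition for t > 66.
Rounded: (193, 213, 255).

(193, 213, 255)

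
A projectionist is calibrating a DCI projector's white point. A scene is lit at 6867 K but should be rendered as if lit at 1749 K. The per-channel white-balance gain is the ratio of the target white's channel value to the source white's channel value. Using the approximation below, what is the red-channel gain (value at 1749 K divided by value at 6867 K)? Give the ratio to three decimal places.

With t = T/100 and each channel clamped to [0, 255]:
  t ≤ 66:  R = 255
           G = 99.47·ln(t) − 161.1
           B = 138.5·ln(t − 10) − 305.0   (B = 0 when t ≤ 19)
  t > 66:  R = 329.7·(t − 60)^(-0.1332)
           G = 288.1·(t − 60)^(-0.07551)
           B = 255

At 6867 K (t = 68.67):
  R = 329.7·(68.67 − 60)^(-0.1332) = 329.7·8.67^(-0.1332) = 329.7·0.74999 = 247.272.
At 1749 K (t = 17.49):
  R = 255 by definition for t ≤ 66.
Gain = 255.000 / 247.272 = 1.0313 → 1.031.

1.031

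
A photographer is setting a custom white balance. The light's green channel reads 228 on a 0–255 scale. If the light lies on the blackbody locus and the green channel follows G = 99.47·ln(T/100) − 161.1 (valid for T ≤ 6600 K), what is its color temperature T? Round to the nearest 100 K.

ln t = (228 + 161.1) / 99.47 = 3.9117.
t = e^3.9117 = 49.985.
T = 100·t = 4999 K → 5000 K to the nearest 100 K.

5000 K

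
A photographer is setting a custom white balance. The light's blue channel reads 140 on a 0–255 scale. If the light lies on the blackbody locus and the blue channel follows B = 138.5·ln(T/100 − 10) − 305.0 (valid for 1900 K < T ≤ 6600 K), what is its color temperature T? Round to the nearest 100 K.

ln(t − 10) = (140 + 305.0) / 138.5 = 3.2130.
t − 10 = e^3.2130 = 24.853, so t = 34.853.
T = 100·t = 3485 K → 3500 K to the nearest 100 K.

3500 K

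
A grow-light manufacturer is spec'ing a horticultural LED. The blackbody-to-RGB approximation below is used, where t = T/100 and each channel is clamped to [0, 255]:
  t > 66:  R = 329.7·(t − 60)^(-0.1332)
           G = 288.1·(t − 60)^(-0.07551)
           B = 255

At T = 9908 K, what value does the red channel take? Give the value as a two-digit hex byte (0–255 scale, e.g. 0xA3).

0xCA

t = 9908/100 = 99.08; the t > 66 branch applies.
R = 329.7·(99.08 − 60)^(-0.1332) = 329.7·39.08^(-0.1332) = 329.7·0.61369 = 202.335.
Rounded: 202; in hex, 0xCA.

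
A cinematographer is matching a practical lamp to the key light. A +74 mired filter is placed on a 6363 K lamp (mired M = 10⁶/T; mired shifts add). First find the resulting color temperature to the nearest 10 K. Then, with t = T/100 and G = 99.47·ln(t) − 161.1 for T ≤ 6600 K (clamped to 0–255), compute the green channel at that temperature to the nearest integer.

214

M_in = 10⁶/6363 = 157.16; M_out = 157.16 + (+74) = 231.16.
T_out = 10⁶/231.16 = 4326.0 K → 4330 K; t = 43.3.
G = 99.47·ln 43.3 − 161.1 = 99.47·3.7682 − 161.1 = 213.718.
Rounded: 214.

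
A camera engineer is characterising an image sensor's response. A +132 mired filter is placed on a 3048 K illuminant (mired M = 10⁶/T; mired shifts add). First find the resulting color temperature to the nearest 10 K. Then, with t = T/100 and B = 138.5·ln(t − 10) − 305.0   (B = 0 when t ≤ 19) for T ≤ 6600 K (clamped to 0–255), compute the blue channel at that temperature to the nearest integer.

36

M_in = 10⁶/3048 = 328.08; M_out = 328.08 + (+132) = 460.08.
T_out = 10⁶/460.08 = 2173.5 K → 2170 K; t = 21.7.
B = 138.5·ln(21.7 − 10) − 305.0 = 138.5·ln 11.7 − 305.0 = 138.5·2.4596 − 305.0 = 35.653.
Rounded: 36.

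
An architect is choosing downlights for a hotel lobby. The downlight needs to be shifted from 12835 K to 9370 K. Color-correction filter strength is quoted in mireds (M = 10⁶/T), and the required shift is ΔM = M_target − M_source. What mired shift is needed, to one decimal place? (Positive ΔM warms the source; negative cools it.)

M_source = 10⁶/12835 = 77.912; M_target = 10⁶/9370 = 106.724.
ΔM = 106.724 − 77.912 = 28.812 → +28.8 mireds, a warming shift.

+28.8 mireds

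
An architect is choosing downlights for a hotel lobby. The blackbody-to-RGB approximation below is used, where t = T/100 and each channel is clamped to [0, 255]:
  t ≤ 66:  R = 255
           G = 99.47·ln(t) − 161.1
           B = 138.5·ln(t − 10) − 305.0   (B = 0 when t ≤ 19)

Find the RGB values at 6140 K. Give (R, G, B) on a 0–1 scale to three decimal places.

t = 6140/100 = 61.4; the t ≤ 66 branch applies.
R = 255 by definition for t ≤ 66.
G = 99.47·ln 61.4 − 161.1 = 99.47·4.1174 − 161.1 = 248.459.
B = 138.5·ln(61.4 − 10) − 305.0 = 138.5·ln 51.4 − 305.0 = 138.5·3.9396 − 305.0 = 240.640.
Dividing each by 255: (1.0000, 0.9743, 0.9437) → (1.000, 0.974, 0.944).

(1.000, 0.974, 0.944)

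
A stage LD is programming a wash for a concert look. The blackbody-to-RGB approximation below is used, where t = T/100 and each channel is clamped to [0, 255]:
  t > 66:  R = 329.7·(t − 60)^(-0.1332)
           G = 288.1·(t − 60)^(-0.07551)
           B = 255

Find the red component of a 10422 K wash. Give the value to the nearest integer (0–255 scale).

199

t = 10422/100 = 104.22; the t > 66 branch applies.
R = 329.7·(104.22 − 60)^(-0.1332) = 329.7·44.22^(-0.1332) = 329.7·0.60368 = 199.032.
Rounded: 199.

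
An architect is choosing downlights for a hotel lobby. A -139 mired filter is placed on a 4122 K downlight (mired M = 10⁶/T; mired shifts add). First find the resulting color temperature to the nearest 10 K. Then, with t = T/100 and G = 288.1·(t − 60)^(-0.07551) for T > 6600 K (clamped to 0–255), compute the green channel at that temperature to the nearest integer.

220

M_in = 10⁶/4122 = 242.60; M_out = 242.60 + (-139) = 103.60.
T_out = 10⁶/103.60 = 9652.4 K → 9650 K; t = 96.5.
G = 288.1·(96.5 − 60)^(-0.07551) = 288.1·36.5^(-0.07551) = 288.1·0.76213 = 219.571.
Rounded: 220.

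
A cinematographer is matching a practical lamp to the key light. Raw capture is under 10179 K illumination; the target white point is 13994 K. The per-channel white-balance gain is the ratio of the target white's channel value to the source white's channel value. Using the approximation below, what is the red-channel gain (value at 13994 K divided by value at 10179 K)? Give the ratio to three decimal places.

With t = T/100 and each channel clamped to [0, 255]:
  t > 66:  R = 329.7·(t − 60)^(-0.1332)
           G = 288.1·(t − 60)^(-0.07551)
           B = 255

At 10179 K (t = 101.79):
  R = 329.7·(101.79 − 60)^(-0.1332) = 329.7·41.79^(-0.1332) = 329.7·0.60824 = 200.536.
At 13994 K (t = 139.94):
  R = 329.7·(139.94 − 60)^(-0.1332) = 329.7·79.94^(-0.1332) = 329.7·0.55789 = 183.938.
Gain = 183.938 / 200.536 = 0.9172 → 0.917.

0.917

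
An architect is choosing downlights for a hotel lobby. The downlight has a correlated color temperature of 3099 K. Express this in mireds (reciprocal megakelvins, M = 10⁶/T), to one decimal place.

322.7 mireds

M = 10⁶ / 3099 = 322.685 → 322.7 mireds.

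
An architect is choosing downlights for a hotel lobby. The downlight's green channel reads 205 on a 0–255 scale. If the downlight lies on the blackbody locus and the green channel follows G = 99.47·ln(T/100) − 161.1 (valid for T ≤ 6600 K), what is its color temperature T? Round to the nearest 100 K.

4000 K

ln t = (205 + 161.1) / 99.47 = 3.6805.
t = e^3.6805 = 39.666.
T = 100·t = 3967 K → 4000 K to the nearest 100 K.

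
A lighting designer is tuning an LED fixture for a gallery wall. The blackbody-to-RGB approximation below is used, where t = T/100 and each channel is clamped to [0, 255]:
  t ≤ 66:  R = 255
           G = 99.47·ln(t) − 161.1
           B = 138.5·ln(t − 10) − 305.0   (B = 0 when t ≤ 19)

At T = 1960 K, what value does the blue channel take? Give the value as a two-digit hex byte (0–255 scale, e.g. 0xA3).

t = 1960/100 = 19.6; the t ≤ 66 branch applies.
B = 138.5·ln(19.6 − 10) − 305.0 = 138.5·ln 9.6 − 305.0 = 138.5·2.2618 − 305.0 = 8.254.
Rounded: 8; in hex, 0x08.

0x08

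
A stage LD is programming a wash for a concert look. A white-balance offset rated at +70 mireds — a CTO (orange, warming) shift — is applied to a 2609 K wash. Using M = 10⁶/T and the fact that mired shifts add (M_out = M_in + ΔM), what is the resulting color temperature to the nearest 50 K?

M_in = 10⁶/2609 = 383.29 mireds.
M_out = 383.29 + (+70) = 453.29 mireds.
T_out = 10⁶/453.29 = 2206.1 K → 2200 K.

2200 K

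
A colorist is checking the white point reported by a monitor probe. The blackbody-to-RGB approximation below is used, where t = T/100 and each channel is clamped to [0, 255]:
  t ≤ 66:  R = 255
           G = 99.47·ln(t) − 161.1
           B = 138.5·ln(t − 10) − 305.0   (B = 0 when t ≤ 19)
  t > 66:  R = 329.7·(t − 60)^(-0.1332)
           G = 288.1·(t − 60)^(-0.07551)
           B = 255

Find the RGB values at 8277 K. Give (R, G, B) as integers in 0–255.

t = 8277/100 = 82.77; the t > 66 branch applies.
R = 329.7·(82.77 − 60)^(-0.1332) = 329.7·22.77^(-0.1332) = 329.7·0.65948 = 217.429.
G = 288.1·(82.77 − 60)^(-0.07551) = 288.1·22.77^(-0.07551) = 288.1·0.78978 = 227.535.
B = 255 by definition for t > 66.
Rounded: (217, 228, 255).

(217, 228, 255)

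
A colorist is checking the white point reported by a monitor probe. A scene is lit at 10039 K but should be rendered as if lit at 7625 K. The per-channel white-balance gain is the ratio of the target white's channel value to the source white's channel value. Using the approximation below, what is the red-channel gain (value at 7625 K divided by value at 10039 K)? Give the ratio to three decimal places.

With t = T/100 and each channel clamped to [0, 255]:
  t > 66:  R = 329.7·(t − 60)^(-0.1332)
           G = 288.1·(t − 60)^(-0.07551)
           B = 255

1.129

At 10039 K (t = 100.39):
  R = 329.7·(100.39 − 60)^(-0.1332) = 329.7·40.39^(-0.1332) = 329.7·0.61100 = 201.448.
At 7625 K (t = 76.25):
  R = 329.7·(76.25 − 60)^(-0.1332) = 329.7·16.25^(-0.1332) = 329.7·0.68979 = 227.422.
Gain = 227.422 / 201.448 = 1.1289 → 1.129.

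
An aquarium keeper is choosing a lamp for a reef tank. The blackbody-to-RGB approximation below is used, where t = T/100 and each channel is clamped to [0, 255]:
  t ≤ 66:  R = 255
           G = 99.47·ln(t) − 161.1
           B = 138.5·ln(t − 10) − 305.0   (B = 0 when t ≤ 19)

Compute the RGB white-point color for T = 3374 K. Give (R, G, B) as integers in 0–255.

t = 3374/100 = 33.74; the t ≤ 66 branch applies.
R = 255 by definition for t ≤ 66.
G = 99.47·ln 33.74 − 161.1 = 99.47·3.5187 − 161.1 = 188.904.
B = 138.5·ln(33.74 − 10) − 305.0 = 138.5·ln 23.74 − 305.0 = 138.5·3.1672 − 305.0 = 133.652.
Rounded: (255, 189, 134).

(255, 189, 134)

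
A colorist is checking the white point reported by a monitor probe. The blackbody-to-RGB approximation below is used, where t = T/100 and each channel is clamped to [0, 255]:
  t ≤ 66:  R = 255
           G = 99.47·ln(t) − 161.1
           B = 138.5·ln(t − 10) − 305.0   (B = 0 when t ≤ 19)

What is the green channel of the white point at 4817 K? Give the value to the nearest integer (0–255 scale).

224

t = 4817/100 = 48.17; the t ≤ 66 branch applies.
G = 99.47·ln 48.17 − 161.1 = 99.47·3.8747 − 161.1 = 224.320.
Rounded: 224.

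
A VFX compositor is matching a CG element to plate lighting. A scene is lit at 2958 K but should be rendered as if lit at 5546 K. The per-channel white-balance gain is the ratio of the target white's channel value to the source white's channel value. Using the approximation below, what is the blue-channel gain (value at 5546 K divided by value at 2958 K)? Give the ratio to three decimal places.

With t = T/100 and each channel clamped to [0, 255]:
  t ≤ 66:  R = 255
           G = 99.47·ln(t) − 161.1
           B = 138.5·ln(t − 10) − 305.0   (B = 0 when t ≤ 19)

At 2958 K (t = 29.58):
  B = 138.5·ln(29.58 − 10) − 305.0 = 138.5·ln 19.58 − 305.0 = 138.5·2.9745 − 305.0 = 106.969.
At 5546 K (t = 55.46):
  B = 138.5·ln(55.46 − 10) − 305.0 = 138.5·ln 45.46 − 305.0 = 138.5·3.8168 − 305.0 = 223.631.
Gain = 223.631 / 106.969 = 2.0906 → 2.091.

2.091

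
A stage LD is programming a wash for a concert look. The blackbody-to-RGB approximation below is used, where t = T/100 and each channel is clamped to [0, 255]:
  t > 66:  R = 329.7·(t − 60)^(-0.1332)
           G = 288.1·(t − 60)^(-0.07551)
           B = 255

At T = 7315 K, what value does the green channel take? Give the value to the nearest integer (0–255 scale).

237

t = 7315/100 = 73.15; the t > 66 branch applies.
G = 288.1·(73.15 − 60)^(-0.07551) = 288.1·13.15^(-0.07551) = 288.1·0.82321 = 237.166.
Rounded: 237.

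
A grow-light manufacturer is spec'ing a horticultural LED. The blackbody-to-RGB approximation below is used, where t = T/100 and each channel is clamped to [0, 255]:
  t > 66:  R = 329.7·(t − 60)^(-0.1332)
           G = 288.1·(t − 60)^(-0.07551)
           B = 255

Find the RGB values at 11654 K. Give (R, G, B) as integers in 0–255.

(193, 212, 255)

t = 11654/100 = 116.54; the t > 66 branch applies.
R = 329.7·(116.54 − 60)^(-0.1332) = 329.7·56.54^(-0.1332) = 329.7·0.58423 = 192.622.
G = 288.1·(116.54 − 60)^(-0.07551) = 288.1·56.54^(-0.07551) = 288.1·0.73736 = 212.433.
B = 255 by definition for t > 66.
Rounded: (193, 212, 255).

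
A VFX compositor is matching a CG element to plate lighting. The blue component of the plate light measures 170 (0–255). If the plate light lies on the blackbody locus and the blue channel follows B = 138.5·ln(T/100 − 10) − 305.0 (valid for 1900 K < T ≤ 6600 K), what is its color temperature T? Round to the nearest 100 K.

4100 K

ln(t − 10) = (170 + 305.0) / 138.5 = 3.4296.
t − 10 = e^3.4296 = 30.864, so t = 40.864.
T = 100·t = 4086 K → 4100 K to the nearest 100 K.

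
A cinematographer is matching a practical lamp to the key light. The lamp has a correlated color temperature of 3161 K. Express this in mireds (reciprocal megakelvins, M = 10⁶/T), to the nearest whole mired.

316 mireds

M = 10⁶ / 3161 = 316.356 → 316 mireds.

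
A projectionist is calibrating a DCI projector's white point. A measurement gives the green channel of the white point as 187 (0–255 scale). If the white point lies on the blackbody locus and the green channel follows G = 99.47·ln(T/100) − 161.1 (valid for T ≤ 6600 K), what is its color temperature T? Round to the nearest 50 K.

ln t = (187 + 161.1) / 99.47 = 3.4995.
t = e^3.4995 = 33.100.
T = 100·t = 3310 K → 3300 K to the nearest 50 K.

3300 K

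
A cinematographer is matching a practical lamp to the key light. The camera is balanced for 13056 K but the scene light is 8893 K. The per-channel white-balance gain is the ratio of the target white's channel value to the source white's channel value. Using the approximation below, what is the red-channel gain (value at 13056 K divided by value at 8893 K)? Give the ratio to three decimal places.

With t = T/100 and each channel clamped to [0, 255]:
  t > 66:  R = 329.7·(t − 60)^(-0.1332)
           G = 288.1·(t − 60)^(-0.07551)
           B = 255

At 8893 K (t = 88.93):
  R = 329.7·(88.93 − 60)^(-0.1332) = 329.7·28.93^(-0.1332) = 329.7·0.63878 = 210.604.
At 13056 K (t = 130.56):
  R = 329.7·(130.56 − 60)^(-0.1332) = 329.7·70.56^(-0.1332) = 329.7·0.56725 = 187.021.
Gain = 187.021 / 210.604 = 0.8880 → 0.888.

0.888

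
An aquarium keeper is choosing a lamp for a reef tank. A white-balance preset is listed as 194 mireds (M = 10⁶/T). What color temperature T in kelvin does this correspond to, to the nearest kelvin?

T = 10⁶ / 194 = 5154.64 K → 5155 K.

5155 K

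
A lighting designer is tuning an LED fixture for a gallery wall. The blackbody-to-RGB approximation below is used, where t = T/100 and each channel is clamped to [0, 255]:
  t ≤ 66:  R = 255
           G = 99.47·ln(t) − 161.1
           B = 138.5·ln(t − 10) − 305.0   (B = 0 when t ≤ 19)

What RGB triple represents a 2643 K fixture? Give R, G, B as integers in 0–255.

t = 2643/100 = 26.43; the t ≤ 66 branch applies.
R = 255 by definition for t ≤ 66.
G = 99.47·ln 26.43 − 161.1 = 99.47·3.2745 − 161.1 = 164.614.
B = 138.5·ln(26.43 − 10) − 305.0 = 138.5·ln 16.43 − 305.0 = 138.5·2.7991 − 305.0 = 82.677.
Rounded: (255, 165, 83).

R=255, G=165, B=83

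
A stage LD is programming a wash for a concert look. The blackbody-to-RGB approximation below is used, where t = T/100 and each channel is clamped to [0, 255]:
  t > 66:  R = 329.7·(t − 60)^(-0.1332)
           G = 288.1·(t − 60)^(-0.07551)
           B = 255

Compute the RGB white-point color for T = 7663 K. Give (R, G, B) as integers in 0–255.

(227, 233, 255)

t = 7663/100 = 76.63; the t > 66 branch applies.
R = 329.7·(76.63 − 60)^(-0.1332) = 329.7·16.63^(-0.1332) = 329.7·0.68767 = 226.723.
G = 288.1·(76.63 − 60)^(-0.07551) = 288.1·16.63^(-0.07551) = 288.1·0.80874 = 232.999.
B = 255 by definition for t > 66.
Rounded: (227, 233, 255).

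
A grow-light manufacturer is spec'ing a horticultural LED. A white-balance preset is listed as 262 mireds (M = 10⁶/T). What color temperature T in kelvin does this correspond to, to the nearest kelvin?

3817 K

T = 10⁶ / 262 = 3816.79 K → 3817 K.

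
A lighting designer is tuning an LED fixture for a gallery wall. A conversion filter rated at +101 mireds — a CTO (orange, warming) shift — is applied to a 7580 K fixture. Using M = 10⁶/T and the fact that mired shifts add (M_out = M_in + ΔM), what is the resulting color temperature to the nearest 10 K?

4290 K

M_in = 10⁶/7580 = 131.93 mireds.
M_out = 131.93 + (+101) = 232.93 mireds.
T_out = 10⁶/232.93 = 4293.2 K → 4290 K.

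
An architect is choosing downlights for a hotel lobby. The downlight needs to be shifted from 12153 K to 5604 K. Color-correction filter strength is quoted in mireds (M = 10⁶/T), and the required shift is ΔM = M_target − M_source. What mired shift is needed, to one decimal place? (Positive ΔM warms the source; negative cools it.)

+96.2 mireds

M_source = 10⁶/12153 = 82.284; M_target = 10⁶/5604 = 178.444.
ΔM = 178.444 − 82.284 = 96.160 → +96.2 mireds, a warming shift.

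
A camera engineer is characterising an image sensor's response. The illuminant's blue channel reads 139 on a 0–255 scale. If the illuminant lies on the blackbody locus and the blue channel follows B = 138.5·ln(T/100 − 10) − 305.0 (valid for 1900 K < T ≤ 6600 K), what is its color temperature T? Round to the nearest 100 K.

3500 K

ln(t − 10) = (139 + 305.0) / 138.5 = 3.2058.
t − 10 = e^3.2058 = 24.675, so t = 34.675.
T = 100·t = 3467 K → 3500 K to the nearest 100 K.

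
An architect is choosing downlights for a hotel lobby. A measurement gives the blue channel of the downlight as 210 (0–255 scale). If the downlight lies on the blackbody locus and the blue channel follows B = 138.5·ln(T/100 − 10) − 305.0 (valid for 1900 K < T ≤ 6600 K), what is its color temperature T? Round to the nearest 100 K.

5100 K

ln(t − 10) = (210 + 305.0) / 138.5 = 3.7184.
t − 10 = e^3.7184 = 41.199, so t = 51.199.
T = 100·t = 5120 K → 5100 K to the nearest 100 K.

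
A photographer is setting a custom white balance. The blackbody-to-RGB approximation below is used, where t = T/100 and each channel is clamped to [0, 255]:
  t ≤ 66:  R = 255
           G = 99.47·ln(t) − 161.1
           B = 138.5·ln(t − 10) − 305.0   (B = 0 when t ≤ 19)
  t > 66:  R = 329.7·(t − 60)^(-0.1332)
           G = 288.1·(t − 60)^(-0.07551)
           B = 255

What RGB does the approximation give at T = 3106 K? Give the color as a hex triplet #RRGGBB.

#FFB575

t = 3106/100 = 31.06; the t ≤ 66 branch applies.
R = 255 by definition for t ≤ 66.
G = 99.47·ln 31.06 − 161.1 = 99.47·3.4359 − 161.1 = 180.671.
B = 138.5·ln(31.06 − 10) − 305.0 = 138.5·ln 21.06 − 305.0 = 138.5·3.0474 − 305.0 = 117.062.
Rounded: (255, 181, 117).
In hex: #FFB575.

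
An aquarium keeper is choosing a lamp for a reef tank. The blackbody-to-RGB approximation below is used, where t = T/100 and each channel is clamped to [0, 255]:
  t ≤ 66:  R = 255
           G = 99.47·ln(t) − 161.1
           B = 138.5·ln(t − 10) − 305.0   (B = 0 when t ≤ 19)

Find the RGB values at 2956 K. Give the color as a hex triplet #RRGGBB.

#FFB06B

t = 2956/100 = 29.56; the t ≤ 66 branch applies.
R = 255 by definition for t ≤ 66.
G = 99.47·ln 29.56 − 161.1 = 99.47·3.3864 − 161.1 = 175.747.
B = 138.5·ln(29.56 − 10) − 305.0 = 138.5·ln 19.56 − 305.0 = 138.5·2.9735 − 305.0 = 106.828.
Rounded: (255, 176, 107).
In hex: #FFB06B.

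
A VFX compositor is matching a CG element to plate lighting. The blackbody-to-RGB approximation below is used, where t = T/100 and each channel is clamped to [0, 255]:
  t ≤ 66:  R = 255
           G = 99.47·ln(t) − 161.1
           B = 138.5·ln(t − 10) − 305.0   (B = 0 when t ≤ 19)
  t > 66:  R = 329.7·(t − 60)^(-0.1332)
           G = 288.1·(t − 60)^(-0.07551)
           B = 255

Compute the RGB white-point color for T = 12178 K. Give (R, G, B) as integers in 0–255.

t = 12178/100 = 121.78; the t > 66 branch applies.
R = 329.7·(121.78 − 60)^(-0.1332) = 329.7·61.78^(-0.1332) = 329.7·0.57738 = 190.361.
G = 288.1·(121.78 − 60)^(-0.07551) = 288.1·61.78^(-0.07551) = 288.1·0.73244 = 211.016.
B = 255 by definition for t > 66.
Rounded: (190, 211, 255).

(190, 211, 255)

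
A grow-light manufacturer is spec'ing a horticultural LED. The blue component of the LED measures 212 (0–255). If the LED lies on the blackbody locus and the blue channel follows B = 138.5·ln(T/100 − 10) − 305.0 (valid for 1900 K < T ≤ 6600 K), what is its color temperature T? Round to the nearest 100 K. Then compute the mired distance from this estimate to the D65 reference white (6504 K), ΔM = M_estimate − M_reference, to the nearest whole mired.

ln(t − 10) = (212 + 305.0) / 138.5 = 3.7329.
t − 10 = e^3.7329 = 41.798, so t = 51.798.
T = 100·t = 5180 K → 5200 K to the nearest 100 K.
M_estimate = 10⁶/5200 = 192.31; M_reference = 10⁶/6504 = 153.75.
ΔM = 192.31 − 153.75 = 38.56 → +39 mireds.

+39 mireds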